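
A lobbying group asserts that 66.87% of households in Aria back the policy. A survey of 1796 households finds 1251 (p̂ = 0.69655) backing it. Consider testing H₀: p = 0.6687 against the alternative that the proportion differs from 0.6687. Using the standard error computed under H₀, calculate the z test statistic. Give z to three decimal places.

z = 2.507

p̂ = 1251/1796 ≈ 0.69655.
Standard error under H₀: √(0.6687×0.3313/1796) = 0.01111.
z = (0.69655 − 0.6687)/0.01111 = 0.02785/0.01111 = 2.507.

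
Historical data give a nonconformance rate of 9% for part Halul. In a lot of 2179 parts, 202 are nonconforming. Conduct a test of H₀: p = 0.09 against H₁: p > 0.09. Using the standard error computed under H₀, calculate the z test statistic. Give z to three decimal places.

p̂ = 202/2179 ≈ 0.092703.
Standard error under H₀: √(0.09×0.91/2179) = 0.006131.
z = (0.092703 − 0.09)/0.006131 = 0.002703/0.006131 = 0.441.

z = 0.441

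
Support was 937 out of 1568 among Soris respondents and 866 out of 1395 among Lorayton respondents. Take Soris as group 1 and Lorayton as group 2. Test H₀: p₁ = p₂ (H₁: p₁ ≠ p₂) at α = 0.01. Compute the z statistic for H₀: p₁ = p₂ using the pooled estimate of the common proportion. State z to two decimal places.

p̂₁ = 937/1568 = 0.5976, p̂₂ = 866/1395 = 0.6208.
Pooled p̂ = (937+866)/(1568+1395) = 1803/2963 = 0.6085.
SE = √(0.238227 × 0.0013546) = 0.0180.
z = (0.5976 − 0.6208)/0.0180 = -0.0232/0.0180 = -1.29.
Two-sided p-value ≈ 2·Φ(−1.292) = 0.1963, so at α = 0.01 we fail to reject H₀.

z = -1.29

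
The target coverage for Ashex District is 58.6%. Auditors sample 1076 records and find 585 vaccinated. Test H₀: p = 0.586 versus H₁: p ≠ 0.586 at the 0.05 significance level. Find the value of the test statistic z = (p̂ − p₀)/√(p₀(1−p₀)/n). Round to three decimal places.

z = -2.818

p̂ = 585/1076 ≈ 0.54368.
Standard error under H₀: √(0.586×0.414/1076) = 0.01502.
z = (0.54368 − 0.586)/0.01502 = -0.04232/0.01502 = -2.818.
p-value = 2·P(Z > 2.818) ≈ 0.0048. With α = 0.05, reject H₀.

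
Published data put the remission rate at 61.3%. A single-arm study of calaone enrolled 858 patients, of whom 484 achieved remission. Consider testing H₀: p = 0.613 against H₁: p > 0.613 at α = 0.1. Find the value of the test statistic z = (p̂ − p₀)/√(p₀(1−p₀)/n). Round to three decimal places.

p̂ = 484/858 ≈ 0.564103.
Standard error under H₀: √(0.613×0.387/858) = 0.016628.
z = (0.564103 − 0.613)/0.016628 = -0.048897/0.016628 = -2.941.
p-value = P(Z > -2.941) ≈ 0.9984, so at α = 0.1 we fail to reject H₀.

z = -2.941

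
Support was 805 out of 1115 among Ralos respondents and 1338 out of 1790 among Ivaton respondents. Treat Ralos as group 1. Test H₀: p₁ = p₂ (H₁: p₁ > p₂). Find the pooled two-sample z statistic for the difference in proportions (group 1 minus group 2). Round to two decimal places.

p̂₁ = 805/1115 ≈ 0.7220, p̂₂ = 1338/1790 ≈ 0.7475.
Pooled p̂ = (805+1338)/(1115+1790) = 2143/2905 = 0.7377.
SE = √(p̂(1−p̂)(1/n₁+1/n₂)) = √(0.7377·0.2623·0.00145552) = √(0.000281646) = 0.0168.
z = (0.7220 − 0.7475)/0.0168 = -0.0255/0.0168 = -1.52.

z = -1.52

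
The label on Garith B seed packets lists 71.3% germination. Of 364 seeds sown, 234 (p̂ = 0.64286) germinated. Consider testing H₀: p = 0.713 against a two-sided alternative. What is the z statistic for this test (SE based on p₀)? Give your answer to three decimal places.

p̂ = 234/364 ≈ 0.64286.
SE = √(p₀(1−p₀)/n) = √(0.20463/364) = 0.02371.
z = (0.64286 − 0.713)/0.02371 = -0.07014/0.02371 = -2.958.
p-value = 2·P(Z > 2.958) ≈ 0.0031.

z = -2.958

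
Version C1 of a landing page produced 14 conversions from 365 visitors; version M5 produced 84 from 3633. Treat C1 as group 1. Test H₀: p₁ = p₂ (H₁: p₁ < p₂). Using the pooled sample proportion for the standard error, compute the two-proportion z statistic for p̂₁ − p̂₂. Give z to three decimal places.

p̂₁ = 14/365 ≈ 0.038356, p̂₂ = 84/3633 ≈ 0.023121.
Pooled p̂ = (14+84)/(365+3633) = 98/3998 = 0.024512.
SE = √(0.0239114 × 0.00301498) = 0.008491.
z = (0.038356 − 0.023121)/0.008491 = 0.015235/0.008491 = 1.794.
p-value = P(Z < 1.794) ≈ 0.9636.

z = 1.794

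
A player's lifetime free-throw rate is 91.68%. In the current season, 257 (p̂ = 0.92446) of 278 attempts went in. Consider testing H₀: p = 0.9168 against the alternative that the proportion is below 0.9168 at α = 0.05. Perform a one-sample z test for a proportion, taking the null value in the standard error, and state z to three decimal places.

p̂ = 257/278 = 0.924460.
SE = √(p₀(1−p₀)/n) = √(0.076278/278) = 0.016564.
z = (0.924460 − 0.9168)/0.016564 = 0.007660/0.016564 = 0.462.
p-value = P(Z < 0.462) ≈ 0.6781; since p > α = 0.05, fail to reject H₀.

z = 0.462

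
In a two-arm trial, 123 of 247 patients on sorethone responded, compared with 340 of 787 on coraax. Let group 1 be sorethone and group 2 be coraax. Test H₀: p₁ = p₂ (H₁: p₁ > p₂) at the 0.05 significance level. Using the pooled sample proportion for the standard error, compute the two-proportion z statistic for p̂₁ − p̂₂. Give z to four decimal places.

p̂₁ = 123/247 ≈ 0.497976, p̂₂ = 340/787 ≈ 0.432020.
Pooled p̂ = (123+340)/(247+787) = 463/1034 = 0.447776.
SE = √(p̂(1−p̂)(1/n₁+1/n₂)) = √(0.447776·0.552224·0.00531923) = √(0.0013153) = 0.036267.
z = (0.497976 − 0.432020)/0.036267 = 0.065956/0.036267 = 1.8186.
p-value = P(Z > 1.819) ≈ 0.0345, so at α = 0.05 we reject H₀.

z = 1.8186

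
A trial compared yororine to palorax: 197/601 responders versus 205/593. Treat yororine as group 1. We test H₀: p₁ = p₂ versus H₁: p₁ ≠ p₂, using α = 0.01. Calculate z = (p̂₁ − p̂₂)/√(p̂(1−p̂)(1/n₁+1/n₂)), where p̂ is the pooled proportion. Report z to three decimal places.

p̂₁ = 197/601 = 0.32779, p̂₂ = 205/593 = 0.34570.
Pooled p̂ = (197+205)/(601+593) = 402/1194 = 0.33668.
SE = √(p̂(1−p̂)(1/n₁+1/n₂)) = √(0.33668·0.66332·0.00335023) = √(0.0007482) = 0.02735.
z = (0.32779 − 0.34570)/0.02735 = -0.01791/0.02735 = -0.655.
p-value = 2·P(Z > 0.655) ≈ 0.5126, so at α = 0.01 we fail to reject H₀.

z = -0.655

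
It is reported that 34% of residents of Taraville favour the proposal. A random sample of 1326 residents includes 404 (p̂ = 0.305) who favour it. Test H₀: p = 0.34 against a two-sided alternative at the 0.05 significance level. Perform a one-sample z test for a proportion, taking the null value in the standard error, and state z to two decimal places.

z = -2.72

p̂ = 404/1326 = 0.3047.
Standard error under H₀: √(0.34×0.66/1326) = 0.0130.
z = (0.3047 − 0.34)/0.0130 = -0.0353/0.0130 = -2.72.
p-value = 2·P(Z > 2.715) ≈ 0.0066. With α = 0.05, reject H₀.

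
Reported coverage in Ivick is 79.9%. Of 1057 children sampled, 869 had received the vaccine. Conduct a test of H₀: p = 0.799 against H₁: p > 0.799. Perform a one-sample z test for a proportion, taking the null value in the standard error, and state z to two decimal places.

p̂ = 869/1057 = 0.8221.
Standard error under H₀: √(0.799×0.201/1057) = 0.0123.
z = (0.8221 − 0.799)/0.0123 = 0.0231/0.0123 = 1.88.

z = 1.88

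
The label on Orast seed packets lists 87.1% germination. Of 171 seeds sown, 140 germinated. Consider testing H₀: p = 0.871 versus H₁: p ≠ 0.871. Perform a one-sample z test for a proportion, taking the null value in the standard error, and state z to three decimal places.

z = -2.040

p̂ = 140/171 = 0.81871.
SE = √(p₀(1−p₀)/n) = √(0.11236/171) = 0.02563.
z = (0.81871 − 0.871)/0.02563 = -0.05229/0.02563 = -2.040.
Two-sided p-value ≈ 2·Φ(−2.040) = 0.0414.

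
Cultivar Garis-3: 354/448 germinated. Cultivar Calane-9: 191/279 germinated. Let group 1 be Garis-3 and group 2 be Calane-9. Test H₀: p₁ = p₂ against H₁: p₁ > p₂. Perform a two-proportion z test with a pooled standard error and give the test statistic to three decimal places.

p̂₁ = 354/448 = 0.79018, p̂₂ = 191/279 = 0.68459.
Pooled p̂ = (354+191)/(448+279) = 545/727 = 0.74966.
SE = √(p̂(1−p̂)(1/n₁+1/n₂)) = √(0.74966·0.25034·0.00581637) = √(0.00109157) = 0.03304.
z = (0.79018 − 0.68459)/0.03304 = 0.10559/0.03304 = 3.196.

z = 3.196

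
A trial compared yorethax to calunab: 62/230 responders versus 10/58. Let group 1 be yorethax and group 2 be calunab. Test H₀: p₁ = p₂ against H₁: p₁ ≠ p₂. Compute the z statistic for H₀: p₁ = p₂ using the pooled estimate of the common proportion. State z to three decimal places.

z = 1.527

p̂₁ = 62/230 = 0.26957, p̂₂ = 10/58 = 0.17241.
Pooled p̂ = (62+10)/(230+58) = 72/288 = 0.25000.
SE = √(p̂(1−p̂)(1/n₁+1/n₂)) = √(0.25000·0.75000·0.0215892) = √(0.00404798) = 0.06362.
z = (0.26957 − 0.17241)/0.06362 = 0.09716/0.06362 = 1.527.
Two-sided p-value ≈ 2·Φ(−1.527) = 0.1268.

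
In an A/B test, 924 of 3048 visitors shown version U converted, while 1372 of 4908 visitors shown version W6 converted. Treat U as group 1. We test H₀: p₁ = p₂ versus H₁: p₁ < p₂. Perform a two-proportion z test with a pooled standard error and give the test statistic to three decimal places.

p̂₁ = 924/3048 = 0.30315, p̂₂ = 1372/4908 = 0.27954.
Pooled p̂ = (924+1372)/(3048+4908) = 2296/7956 = 0.28859.
SE = √(0.205305 × 0.000531833) = 0.01045.
z = (0.30315 − 0.27954)/0.01045 = 0.02361/0.01045 = 2.259.

z = 2.259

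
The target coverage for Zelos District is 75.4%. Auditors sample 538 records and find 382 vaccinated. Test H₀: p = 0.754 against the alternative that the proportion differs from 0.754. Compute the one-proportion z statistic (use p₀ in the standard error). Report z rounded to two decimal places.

z = -2.37

p̂ = 382/538 = 0.7100.
SE = √(p₀(1−p₀)/n) = √(0.18548/538) = 0.0186.
z = (0.7100 − 0.754)/0.0186 = -0.0440/0.0186 = -2.37.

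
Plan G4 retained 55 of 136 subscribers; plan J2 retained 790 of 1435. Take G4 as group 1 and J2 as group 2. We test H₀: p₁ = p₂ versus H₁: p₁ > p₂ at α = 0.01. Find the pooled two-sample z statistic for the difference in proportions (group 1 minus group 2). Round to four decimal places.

z = -3.2664

p̂₁ = 55/136 = 0.404412, p̂₂ = 790/1435 = 0.550523.
Pooled p̂ = (55+790)/(136+1435) = 845/1571 = 0.537874.
SE = √(0.248566 × 0.00804981) = 0.044731.
z = (0.404412 − 0.550523)/0.044731 = -0.146111/0.044731 = -3.2664.
p-value = P(Z > -3.266) ≈ 0.9995. With α = 0.01, fail to reject H₀.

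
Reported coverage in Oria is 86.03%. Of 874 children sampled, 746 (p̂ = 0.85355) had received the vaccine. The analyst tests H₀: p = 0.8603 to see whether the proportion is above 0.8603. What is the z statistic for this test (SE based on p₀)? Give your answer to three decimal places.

p̂ = 746/874 = 0.853547.
SE = √(p₀(1−p₀)/n) = √(0.12018/874) = 0.011726.
z = (0.853547 − 0.8603)/0.011726 = -0.006753/0.011726 = -0.576.

z = -0.576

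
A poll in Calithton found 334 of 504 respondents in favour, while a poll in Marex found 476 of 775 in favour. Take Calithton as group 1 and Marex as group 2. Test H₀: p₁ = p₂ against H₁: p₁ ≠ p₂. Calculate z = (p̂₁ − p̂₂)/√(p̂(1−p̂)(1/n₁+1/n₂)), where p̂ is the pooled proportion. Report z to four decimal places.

z = 1.7590

p̂₁ = 334/504 ≈ 0.6626984, p̂₂ = 476/775 ≈ 0.6141935.
Pooled p̂ = (334+476)/(504+775) = 810/1279 = 0.6333073.
SE = √(0.232229 × 0.00327445) = 0.0275758.
z = (0.6626984 − 0.6141935)/0.0275758 = 0.0485049/0.0275758 = 1.7590.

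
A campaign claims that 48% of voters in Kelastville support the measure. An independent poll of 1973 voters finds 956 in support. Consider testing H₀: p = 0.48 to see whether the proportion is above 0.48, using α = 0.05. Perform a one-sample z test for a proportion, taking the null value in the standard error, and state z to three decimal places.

p̂ = 956/1973 = 0.48454.
Under H₀, SE = √(0.48·0.52/1973) = √(0.000126508) = 0.01125.
z = (0.48454 − 0.48)/0.01125 = 0.00454/0.01125 = 0.404.
p-value = P(Z > 0.404) ≈ 0.3432, so at α = 0.05 we fail to reject H₀.

z = 0.404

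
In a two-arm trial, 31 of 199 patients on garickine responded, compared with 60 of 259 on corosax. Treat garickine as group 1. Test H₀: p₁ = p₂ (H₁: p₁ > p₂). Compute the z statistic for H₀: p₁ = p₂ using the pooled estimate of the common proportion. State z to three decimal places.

z = -2.017

p̂₁ = 31/199 = 0.155779, p̂₂ = 60/259 = 0.231660.
Pooled p̂ = (31+60)/(199+259) = 91/458 = 0.198690.
SE = √(0.159212 × 0.00888613) = 0.037614.
z = (0.155779 − 0.231660)/0.037614 = -0.075881/0.037614 = -2.017.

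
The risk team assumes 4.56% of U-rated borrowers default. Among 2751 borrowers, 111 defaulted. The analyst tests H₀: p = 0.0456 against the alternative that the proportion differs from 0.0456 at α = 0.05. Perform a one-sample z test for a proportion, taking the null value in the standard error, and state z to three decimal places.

z = -1.320

p̂ = 111/2751 = 0.040349.
Under H₀, SE = √(0.0456·0.9544/2751) = √(1.58199e-05) = 0.003977.
z = (0.040349 − 0.0456)/0.003977 = -0.005251/0.003977 = -1.320.
Two-sided p-value ≈ 2·Φ(−1.320) = 0.1868; since p > α = 0.05, fail to reject H₀.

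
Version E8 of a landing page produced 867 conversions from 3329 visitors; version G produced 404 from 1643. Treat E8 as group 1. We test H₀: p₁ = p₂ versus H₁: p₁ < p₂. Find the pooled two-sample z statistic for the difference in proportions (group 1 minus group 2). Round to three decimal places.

p̂₁ = 867/3329 ≈ 0.26044, p̂₂ = 404/1643 ≈ 0.24589.
Pooled p̂ = (867+404)/(3329+1643) = 1271/4972 = 0.25563.
SE = √(0.190284 × 0.000909033) = 0.01315.
z = (0.26044 − 0.24589)/0.01315 = 0.01455/0.01315 = 1.106.
p-value = P(Z < 1.106) ≈ 0.8657.

z = 1.106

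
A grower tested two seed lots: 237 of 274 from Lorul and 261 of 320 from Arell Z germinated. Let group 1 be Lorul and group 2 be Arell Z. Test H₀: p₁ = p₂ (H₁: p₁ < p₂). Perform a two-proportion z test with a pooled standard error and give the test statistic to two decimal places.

p̂₁ = 237/274 = 0.8650, p̂₂ = 261/320 = 0.8156.
Pooled p̂ = (237+261)/(274+320) = 498/594 = 0.8384.
SE = √(p̂(1−p̂)(1/n₁+1/n₂)) = √(0.8384·0.1616·0.00677464) = √(0.000917939) = 0.0303.
z = (0.8650 − 0.8156)/0.0303 = 0.0494/0.0303 = 1.63.

z = 1.63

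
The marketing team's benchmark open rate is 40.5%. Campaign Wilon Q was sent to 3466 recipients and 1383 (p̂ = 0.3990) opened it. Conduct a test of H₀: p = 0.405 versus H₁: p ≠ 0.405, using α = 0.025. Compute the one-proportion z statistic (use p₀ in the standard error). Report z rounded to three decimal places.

p̂ = 1383/3466 = 0.39902.
Under H₀, SE = √(0.405·0.595/3466) = √(6.95254e-05) = 0.00834.
z = (0.39902 − 0.405)/0.00834 = -0.00598/0.00834 = -0.717.
p-value = 2·P(Z > 0.717) ≈ 0.4732; since p > α = 0.025, fail to reject H₀.

z = -0.717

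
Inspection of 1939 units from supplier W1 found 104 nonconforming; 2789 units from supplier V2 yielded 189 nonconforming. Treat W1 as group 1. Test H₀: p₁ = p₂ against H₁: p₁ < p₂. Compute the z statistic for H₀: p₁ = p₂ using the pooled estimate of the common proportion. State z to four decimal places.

p̂₁ = 104/1939 ≈ 0.0536359, p̂₂ = 189/2789 ≈ 0.0677662.
Pooled p̂ = (104+189)/(1939+2789) = 293/4728 = 0.0619712.
SE = √(p̂(1−p̂)(1/n₁+1/n₂)) = √(0.0619712·0.9380288·0.000874281) = √(5.08227e-05) = 0.0071290.
z = (0.0536359 − 0.0677662)/0.0071290 = -0.0141303/0.0071290 = -1.9821.
p-value = P(Z < -1.982) ≈ 0.0237.

z = -1.9821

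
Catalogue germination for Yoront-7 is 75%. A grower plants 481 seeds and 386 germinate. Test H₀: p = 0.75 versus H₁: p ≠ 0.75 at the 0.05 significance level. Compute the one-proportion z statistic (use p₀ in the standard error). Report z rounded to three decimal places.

z = 2.659

p̂ = 386/481 = 0.80249.
Standard error under H₀: √(0.75×0.25/481) = 0.01974.
z = (0.80249 − 0.75)/0.01974 = 0.05249/0.01974 = 2.659.
p-value = 2·P(Z > 2.659) ≈ 0.0078. With α = 0.05, reject H₀.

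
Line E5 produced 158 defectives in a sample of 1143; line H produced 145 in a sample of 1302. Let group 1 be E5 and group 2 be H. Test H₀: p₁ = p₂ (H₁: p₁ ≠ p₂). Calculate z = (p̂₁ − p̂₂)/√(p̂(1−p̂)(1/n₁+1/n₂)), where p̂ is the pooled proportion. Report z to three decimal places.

z = 2.012

p̂₁ = 158/1143 ≈ 0.138233, p̂₂ = 145/1302 ≈ 0.111367.
Pooled p̂ = (158+145)/(1143+1302) = 303/2445 = 0.123926.
SE = √(0.108569 × 0.00164294) = 0.013356.
z = (0.138233 − 0.111367)/0.013356 = 0.026866/0.013356 = 2.012.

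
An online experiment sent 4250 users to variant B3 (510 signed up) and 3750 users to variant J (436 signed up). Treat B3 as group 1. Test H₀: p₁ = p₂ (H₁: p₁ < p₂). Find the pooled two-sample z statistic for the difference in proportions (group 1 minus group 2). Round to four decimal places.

p̂₁ = 510/4250 = 0.120000, p̂₂ = 436/3750 = 0.116267.
Pooled p̂ = (510+436)/(4250+3750) = 946/8000 = 0.118250.
SE = √(p̂(1−p̂)(1/n₁+1/n₂)) = √(0.118250·0.881750·0.000501961) = √(5.23379e-05) = 0.007234.
z = (0.120000 − 0.116267)/0.007234 = 0.003733/0.007234 = 0.5160.
p-value = P(Z < 0.516) ≈ 0.6971.

z = 0.5160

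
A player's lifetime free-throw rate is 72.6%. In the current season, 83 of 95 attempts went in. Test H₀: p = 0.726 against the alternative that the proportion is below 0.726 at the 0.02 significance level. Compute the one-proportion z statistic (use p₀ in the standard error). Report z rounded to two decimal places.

z = 3.23

p̂ = 83/95 = 0.87368.
SE = √(p₀(1−p₀)/n) = √(0.19892/95) = 0.04576.
z = (0.87368 − 0.726)/0.04576 = 0.14768/0.04576 = 3.23.
p-value = P(Z < 3.227) ≈ 0.9994; since p > α = 0.02, fail to reject H₀.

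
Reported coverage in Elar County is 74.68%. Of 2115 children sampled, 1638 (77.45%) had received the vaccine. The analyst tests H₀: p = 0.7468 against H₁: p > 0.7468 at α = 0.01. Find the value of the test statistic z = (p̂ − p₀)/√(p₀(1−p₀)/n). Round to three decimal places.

z = 2.926

p̂ = 1638/2115 = 0.774468.
Standard error under H₀: √(0.7468×0.2532/2115) = 0.009455.
z = (0.774468 − 0.7468)/0.009455 = 0.027668/0.009455 = 2.926.
p-value = P(Z > 2.926) ≈ 0.0017; since p < α = 0.01, reject H₀.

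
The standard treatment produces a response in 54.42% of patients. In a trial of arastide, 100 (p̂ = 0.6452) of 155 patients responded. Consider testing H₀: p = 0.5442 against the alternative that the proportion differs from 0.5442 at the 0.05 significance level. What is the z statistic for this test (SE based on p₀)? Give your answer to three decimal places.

p̂ = 100/155 ≈ 0.64516.
SE = √(p₀(1−p₀)/n) = √(0.24805/155) = 0.04000.
z = (0.64516 − 0.5442)/0.04000 = 0.10096/0.04000 = 2.524.
Two-sided p-value ≈ 2·Φ(−2.524) = 0.0116. With α = 0.05, reject H₀.

z = 2.524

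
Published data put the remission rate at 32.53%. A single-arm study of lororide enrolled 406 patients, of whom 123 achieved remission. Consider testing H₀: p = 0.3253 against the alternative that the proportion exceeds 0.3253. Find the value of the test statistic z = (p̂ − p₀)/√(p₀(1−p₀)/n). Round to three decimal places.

z = -0.961

p̂ = 123/406 ≈ 0.30296.
Standard error under H₀: √(0.3253×0.6747/406) = 0.02325.
z = (0.30296 − 0.3253)/0.02325 = -0.02234/0.02325 = -0.961.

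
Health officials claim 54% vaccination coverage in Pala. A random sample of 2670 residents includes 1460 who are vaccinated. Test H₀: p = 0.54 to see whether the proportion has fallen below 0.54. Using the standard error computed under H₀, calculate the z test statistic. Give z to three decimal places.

z = 0.707

p̂ = 1460/2670 = 0.54682.
Under H₀, SE = √(0.54·0.46/2670) = √(9.30337e-05) = 0.00965.
z = (0.54682 − 0.54)/0.00965 = 0.00682/0.00965 = 0.707.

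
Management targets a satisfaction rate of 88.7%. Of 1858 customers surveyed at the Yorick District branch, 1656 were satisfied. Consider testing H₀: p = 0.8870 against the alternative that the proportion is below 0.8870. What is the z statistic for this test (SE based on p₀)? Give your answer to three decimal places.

p̂ = 1656/1858 = 0.89128.
Under H₀, SE = √(0.887·0.113/1858) = √(5.39456e-05) = 0.00734.
z = (0.89128 − 0.887)/0.00734 = 0.00428/0.00734 = 0.583.
p-value = P(Z < 0.583) ≈ 0.7200.

z = 0.583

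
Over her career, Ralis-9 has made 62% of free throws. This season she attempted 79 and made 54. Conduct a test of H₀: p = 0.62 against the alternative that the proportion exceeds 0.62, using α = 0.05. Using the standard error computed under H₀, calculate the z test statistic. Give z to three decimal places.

p̂ = 54/79 = 0.68354.
Under H₀, SE = √(0.62·0.38/79) = √(0.00298228) = 0.05461.
z = (0.68354 − 0.62)/0.05461 = 0.06354/0.05461 = 1.164.
p-value = P(Z > 1.164) ≈ 0.1223; since p > α = 0.05, fail to reject H₀.

z = 1.164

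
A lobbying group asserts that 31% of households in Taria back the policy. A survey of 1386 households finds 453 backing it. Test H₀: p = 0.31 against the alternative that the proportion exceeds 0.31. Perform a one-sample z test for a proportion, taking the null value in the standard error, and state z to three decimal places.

z = 1.356

p̂ = 453/1386 ≈ 0.32684.
Under H₀, SE = √(0.31·0.69/1386) = √(0.000154329) = 0.01242.
z = (0.32684 − 0.31)/0.01242 = 0.01684/0.01242 = 1.356.
p-value = P(Z > 1.356) ≈ 0.0876.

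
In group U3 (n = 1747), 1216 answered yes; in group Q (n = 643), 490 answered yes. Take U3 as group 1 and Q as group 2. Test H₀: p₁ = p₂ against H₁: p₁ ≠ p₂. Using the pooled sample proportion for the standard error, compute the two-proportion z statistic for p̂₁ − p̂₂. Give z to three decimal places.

z = -3.166

p̂₁ = 1216/1747 ≈ 0.696050, p̂₂ = 490/643 ≈ 0.762053.
Pooled p̂ = (1216+490)/(1747+643) = 1706/2390 = 0.713808.
SE = √(p̂(1−p̂)(1/n₁+1/n₂)) = √(0.713808·0.286192·0.00212762) = √(0.000434644) = 0.020848.
z = (0.696050 − 0.762053)/0.020848 = -0.066003/0.020848 = -3.166.
Two-sided p-value ≈ 2·Φ(−3.166) = 0.0015.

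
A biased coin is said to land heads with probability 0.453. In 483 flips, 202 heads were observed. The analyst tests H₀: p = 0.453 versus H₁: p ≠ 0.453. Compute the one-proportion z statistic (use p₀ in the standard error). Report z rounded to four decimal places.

p̂ = 202/483 = 0.418219.
Under H₀, SE = √(0.453·0.547/483) = √(0.000513025) = 0.022650.
z = (0.418219 − 0.453)/0.022650 = -0.034781/0.022650 = -1.5356.
Two-sided p-value ≈ 2·Φ(−1.536) = 0.1246.

z = -1.5356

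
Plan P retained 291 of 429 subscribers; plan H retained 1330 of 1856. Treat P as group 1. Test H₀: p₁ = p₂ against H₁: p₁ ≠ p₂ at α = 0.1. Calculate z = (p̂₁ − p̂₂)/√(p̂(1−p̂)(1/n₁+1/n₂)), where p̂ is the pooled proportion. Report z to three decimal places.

p̂₁ = 291/429 ≈ 0.67832, p̂₂ = 1330/1856 ≈ 0.71659.
Pooled p̂ = (291+1330)/(429+1856) = 1621/2285 = 0.70941.
SE = √(0.206148 × 0.0028698) = 0.02432.
z = (0.67832 − 0.71659)/0.02432 = -0.03827/0.02432 = -1.574.
p-value = 2·P(Z > 1.574) ≈ 0.1156; since p > α = 0.1, fail to reject H₀.

z = -1.574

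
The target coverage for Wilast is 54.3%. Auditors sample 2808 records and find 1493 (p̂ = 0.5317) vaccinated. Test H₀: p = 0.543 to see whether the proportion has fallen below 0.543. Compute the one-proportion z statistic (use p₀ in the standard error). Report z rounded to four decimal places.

p̂ = 1493/2808 = 0.53169516.
Under H₀, SE = √(0.543·0.457/2808) = √(8.83729e-05) = 0.00940068.
z = (0.53169516 − 0.543)/0.00940068 = -0.01130484/0.00940068 = -1.2026.
p-value = P(Z < -1.203) ≈ 0.1146.

z = -1.2026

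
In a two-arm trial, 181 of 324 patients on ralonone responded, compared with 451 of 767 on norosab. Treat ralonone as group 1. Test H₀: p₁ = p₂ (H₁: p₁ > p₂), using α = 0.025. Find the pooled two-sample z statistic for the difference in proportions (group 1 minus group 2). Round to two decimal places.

p̂₁ = 181/324 ≈ 0.5586, p̂₂ = 451/767 ≈ 0.5880.
Pooled p̂ = (181+451)/(324+767) = 632/1091 = 0.5793.
SE = √(p̂(1−p̂)(1/n₁+1/n₂)) = √(0.5793·0.4207·0.0043902) = √(0.00106995) = 0.0327.
z = (0.5586 − 0.5880)/0.0327 = -0.0294/0.0327 = -0.90.
p-value = P(Z > -0.898) ≈ 0.8153. With α = 0.025, fail to reject H₀.

z = -0.90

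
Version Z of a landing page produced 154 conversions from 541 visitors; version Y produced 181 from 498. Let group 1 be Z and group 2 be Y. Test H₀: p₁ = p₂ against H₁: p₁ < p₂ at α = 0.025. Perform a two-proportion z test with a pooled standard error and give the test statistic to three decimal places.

z = -2.715

p̂₁ = 154/541 ≈ 0.284658, p̂₂ = 181/498 ≈ 0.363454.
Pooled p̂ = (154+181)/(541+498) = 335/1039 = 0.322425.
SE = √(0.218467 × 0.00385646) = 0.029026.
z = (0.284658 − 0.363454)/0.029026 = -0.078796/0.029026 = -2.715.
p-value = P(Z < -2.715) ≈ 0.0033; since p < α = 0.025, reject H₀.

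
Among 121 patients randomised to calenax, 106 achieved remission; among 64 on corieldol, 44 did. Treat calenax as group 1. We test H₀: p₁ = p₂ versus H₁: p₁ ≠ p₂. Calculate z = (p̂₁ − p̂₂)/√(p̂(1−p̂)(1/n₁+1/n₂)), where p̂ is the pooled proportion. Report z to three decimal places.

z = 3.114

p̂₁ = 106/121 ≈ 0.87603, p̂₂ = 44/64 ≈ 0.68750.
Pooled p̂ = (106+44)/(121+64) = 150/185 = 0.81081.
SE = √(p̂(1−p̂)(1/n₁+1/n₂)) = √(0.81081·0.18919·0.0238895) = √(0.00366456) = 0.06054.
z = (0.87603 − 0.68750)/0.06054 = 0.18853/0.06054 = 3.114.
p-value = 2·P(Z > 3.114) ≈ 0.0018.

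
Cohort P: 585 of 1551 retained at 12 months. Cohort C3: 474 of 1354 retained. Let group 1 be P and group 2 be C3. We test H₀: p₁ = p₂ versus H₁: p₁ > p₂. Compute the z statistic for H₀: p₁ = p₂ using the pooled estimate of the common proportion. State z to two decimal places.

p̂₁ = 585/1551 = 0.3772, p̂₂ = 474/1354 = 0.3501.
Pooled p̂ = (585+474)/(1551+1354) = 1059/2905 = 0.3645.
SE = √(p̂(1−p̂)(1/n₁+1/n₂)) = √(0.3645·0.6355·0.0013833) = √(0.000320443) = 0.0179.
z = (0.3772 − 0.3501)/0.0179 = 0.0271/0.0179 = 1.51.

z = 1.51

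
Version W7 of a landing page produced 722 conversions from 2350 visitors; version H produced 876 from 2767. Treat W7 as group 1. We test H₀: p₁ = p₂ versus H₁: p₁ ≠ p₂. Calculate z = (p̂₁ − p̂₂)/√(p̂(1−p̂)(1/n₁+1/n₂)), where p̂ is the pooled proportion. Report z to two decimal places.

z = -0.72

p̂₁ = 722/2350 = 0.3072, p̂₂ = 876/2767 = 0.3166.
Pooled p̂ = (722+876)/(2350+2767) = 1598/5117 = 0.3123.
SE = √(0.214766 × 0.000786934) = 0.0130.
z = (0.3072 − 0.3166)/0.0130 = -0.0094/0.0130 = -0.72.
p-value = 2·P(Z > 0.720) ≈ 0.4718.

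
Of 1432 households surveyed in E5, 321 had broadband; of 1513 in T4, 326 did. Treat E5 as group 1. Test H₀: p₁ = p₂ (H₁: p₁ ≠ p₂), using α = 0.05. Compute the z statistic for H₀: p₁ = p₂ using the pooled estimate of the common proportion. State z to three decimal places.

z = 0.570

p̂₁ = 321/1432 = 0.224162, p̂₂ = 326/1513 = 0.215466.
Pooled p̂ = (321+326)/(1432+1513) = 647/2945 = 0.219694.
SE = √(0.171429 × 0.00135926) = 0.015265.
z = (0.224162 − 0.215466)/0.015265 = 0.008696/0.015265 = 0.570.
p-value = 2·P(Z > 0.570) ≈ 0.5689. With α = 0.05, fail to reject H₀.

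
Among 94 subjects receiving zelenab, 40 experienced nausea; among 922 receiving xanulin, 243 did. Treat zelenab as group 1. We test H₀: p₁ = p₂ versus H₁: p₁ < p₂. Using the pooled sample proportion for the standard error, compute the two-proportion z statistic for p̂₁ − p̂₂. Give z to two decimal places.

z = 3.34

p̂₁ = 40/94 ≈ 0.4255, p̂₂ = 243/922 ≈ 0.2636.
Pooled p̂ = (40+243)/(94+922) = 283/1016 = 0.2785.
SE = √(0.200957 × 0.0117229) = 0.0485.
z = (0.4255 − 0.2636)/0.0485 = 0.1619/0.0485 = 3.34.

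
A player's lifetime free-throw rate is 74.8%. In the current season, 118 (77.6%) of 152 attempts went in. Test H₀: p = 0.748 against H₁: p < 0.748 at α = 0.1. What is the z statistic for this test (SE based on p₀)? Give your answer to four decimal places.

p̂ = 118/152 ≈ 0.776316.
Standard error under H₀: √(0.748×0.252/152) = 0.035215.
z = (0.776316 − 0.748)/0.035215 = 0.028316/0.035215 = 0.8041.
p-value = P(Z < 0.804) ≈ 0.7893, so at α = 0.1 we fail to reject H₀.

z = 0.8041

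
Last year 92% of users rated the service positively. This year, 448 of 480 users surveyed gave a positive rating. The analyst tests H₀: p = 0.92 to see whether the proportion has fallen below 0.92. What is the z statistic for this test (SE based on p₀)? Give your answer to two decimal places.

p̂ = 448/480 = 0.93333.
SE = √(p₀(1−p₀)/n) = √(0.0736/480) = 0.01238.
z = (0.93333 − 0.92)/0.01238 = 0.01333/0.01238 = 1.08.
p-value = P(Z < 1.077) ≈ 0.8592.

z = 1.08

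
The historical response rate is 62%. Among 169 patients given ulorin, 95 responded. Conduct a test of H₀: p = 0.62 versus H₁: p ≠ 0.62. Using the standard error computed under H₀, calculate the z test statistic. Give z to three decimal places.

z = -1.550

p̂ = 95/169 ≈ 0.56213.
Standard error under H₀: √(0.62×0.38/169) = 0.03734.
z = (0.56213 − 0.62)/0.03734 = -0.05787/0.03734 = -1.550.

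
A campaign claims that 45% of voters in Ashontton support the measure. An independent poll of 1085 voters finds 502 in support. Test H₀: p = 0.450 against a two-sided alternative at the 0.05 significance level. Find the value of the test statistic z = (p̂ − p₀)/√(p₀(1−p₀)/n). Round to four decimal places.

p̂ = 502/1085 ≈ 0.462673.
Standard error under H₀: √(0.45×0.55/1085) = 0.015103.
z = (0.462673 − 0.45)/0.015103 = 0.012673/0.015103 = 0.8391.
p-value = 2·P(Z > 0.839) ≈ 0.4014; since p > α = 0.05, fail to reject H₀.

z = 0.8391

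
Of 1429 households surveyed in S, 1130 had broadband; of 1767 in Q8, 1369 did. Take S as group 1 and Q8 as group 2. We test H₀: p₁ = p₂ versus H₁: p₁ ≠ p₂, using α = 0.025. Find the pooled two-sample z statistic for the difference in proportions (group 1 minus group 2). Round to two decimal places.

p̂₁ = 1130/1429 = 0.7908, p̂₂ = 1369/1767 = 0.7748.
Pooled p̂ = (1130+1369)/(1429+1767) = 2499/3196 = 0.7819.
SE = √(p̂(1−p̂)(1/n₁+1/n₂)) = √(0.7819·0.2181·0.00126572) = √(0.000215836) = 0.0147.
z = (0.7908 − 0.7748)/0.0147 = 0.0160/0.0147 = 1.09.
p-value = 2·P(Z > 1.089) ≈ 0.2760, so at α = 0.025 we fail to reject H₀.

z = 1.09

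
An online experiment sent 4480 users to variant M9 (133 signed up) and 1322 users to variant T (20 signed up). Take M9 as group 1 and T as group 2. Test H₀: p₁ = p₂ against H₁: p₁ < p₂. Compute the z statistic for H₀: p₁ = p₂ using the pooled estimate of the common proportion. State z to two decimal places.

z = 2.90

p̂₁ = 133/4480 ≈ 0.02969, p̂₂ = 20/1322 ≈ 0.01513.
Pooled p̂ = (133+20)/(4480+1322) = 153/5802 = 0.02637.
SE = √(p̂(1−p̂)(1/n₁+1/n₂)) = √(0.02637·0.97363·0.000979644) = √(2.51522e-05) = 0.00502.
z = (0.02969 − 0.01513)/0.00502 = 0.01456/0.00502 = 2.90.
p-value = P(Z < 2.903) ≈ 0.9982.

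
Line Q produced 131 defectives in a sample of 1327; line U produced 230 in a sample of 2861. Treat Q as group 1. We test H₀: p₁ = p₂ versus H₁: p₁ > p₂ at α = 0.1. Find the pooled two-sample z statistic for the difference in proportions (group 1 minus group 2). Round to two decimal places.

z = 1.97

p̂₁ = 131/1327 ≈ 0.0987, p̂₂ = 230/2861 ≈ 0.0804.
Pooled p̂ = (131+230)/(1327+2861) = 361/4188 = 0.0862.
SE = √(p̂(1−p̂)(1/n₁+1/n₂)) = √(0.0862·0.9138·0.00110311) = √(8.68901e-05) = 0.0093.
z = (0.0987 − 0.0804)/0.0093 = 0.0183/0.0093 = 1.97.
p-value = P(Z > 1.966) ≈ 0.0246; since p < α = 0.1, reject H₀.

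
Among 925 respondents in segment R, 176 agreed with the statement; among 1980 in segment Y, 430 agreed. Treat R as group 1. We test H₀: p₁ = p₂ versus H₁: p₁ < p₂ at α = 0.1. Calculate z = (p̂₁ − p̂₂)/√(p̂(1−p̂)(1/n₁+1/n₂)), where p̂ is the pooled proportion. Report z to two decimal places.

z = -1.66

p̂₁ = 176/925 ≈ 0.1903, p̂₂ = 430/1980 ≈ 0.2172.
Pooled p̂ = (176+430)/(925+1980) = 606/2905 = 0.2086.
SE = √(0.165089 × 0.00158613) = 0.0162.
z = (0.1903 − 0.2172)/0.0162 = -0.0269/0.0162 = -1.66.
p-value = P(Z < -1.662) ≈ 0.0482, so at α = 0.1 we reject H₀.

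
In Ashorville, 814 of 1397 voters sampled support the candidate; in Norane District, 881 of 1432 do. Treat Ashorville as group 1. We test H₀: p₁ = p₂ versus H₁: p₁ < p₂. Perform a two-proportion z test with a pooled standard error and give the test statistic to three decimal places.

p̂₁ = 814/1397 ≈ 0.58268, p̂₂ = 881/1432 ≈ 0.61522.
Pooled p̂ = (814+881)/(1397+1432) = 1695/2829 = 0.59915.
SE = √(0.240169 × 0.00141414) = 0.01843.
z = (0.58268 − 0.61522)/0.01843 = -0.03254/0.01843 = -1.766.

z = -1.766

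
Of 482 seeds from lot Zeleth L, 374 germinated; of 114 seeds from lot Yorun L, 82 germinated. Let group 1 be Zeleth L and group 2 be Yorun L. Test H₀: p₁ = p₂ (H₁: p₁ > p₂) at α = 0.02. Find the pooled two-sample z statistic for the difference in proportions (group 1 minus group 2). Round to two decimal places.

p̂₁ = 374/482 = 0.7759, p̂₂ = 82/114 = 0.7193.
Pooled p̂ = (374+82)/(482+114) = 456/596 = 0.7651.
SE = √(0.179722 × 0.0108466) = 0.0442.
z = (0.7759 − 0.7193)/0.0442 = 0.0566/0.0442 = 1.28.
p-value = P(Z > 1.283) ≈ 0.0998; since p > α = 0.02, fail to reject H₀.

z = 1.28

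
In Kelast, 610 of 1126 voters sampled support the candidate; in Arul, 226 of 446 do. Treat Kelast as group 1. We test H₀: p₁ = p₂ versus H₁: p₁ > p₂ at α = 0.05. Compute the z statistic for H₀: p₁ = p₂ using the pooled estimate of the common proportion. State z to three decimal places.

p̂₁ = 610/1126 ≈ 0.54174, p̂₂ = 226/446 ≈ 0.50673.
Pooled p̂ = (610+226)/(1126+446) = 836/1572 = 0.53181.
SE = √(0.248988 × 0.00313025) = 0.02792.
z = (0.54174 − 0.50673)/0.02792 = 0.03501/0.02792 = 1.254.
p-value = P(Z > 1.254) ≈ 0.1049. With α = 0.05, fail to reject H₀.

z = 1.254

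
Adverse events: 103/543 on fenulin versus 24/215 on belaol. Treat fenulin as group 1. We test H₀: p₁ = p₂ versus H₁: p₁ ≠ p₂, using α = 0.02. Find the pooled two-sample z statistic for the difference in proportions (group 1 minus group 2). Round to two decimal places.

p̂₁ = 103/543 ≈ 0.1897, p̂₂ = 24/215 ≈ 0.1116.
Pooled p̂ = (103+24)/(543+215) = 127/758 = 0.1675.
SE = √(p̂(1−p̂)(1/n₁+1/n₂)) = √(0.1675·0.8325·0.00649278) = √(0.000905577) = 0.0301.
z = (0.1897 − 0.1116)/0.0301 = 0.0781/0.0301 = 2.59.
Two-sided p-value ≈ 2·Φ(−2.594) = 0.0095, so at α = 0.02 we reject H₀.

z = 2.59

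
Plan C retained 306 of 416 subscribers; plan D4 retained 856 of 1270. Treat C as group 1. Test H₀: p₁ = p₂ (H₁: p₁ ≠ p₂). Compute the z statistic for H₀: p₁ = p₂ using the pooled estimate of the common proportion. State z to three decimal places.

p̂₁ = 306/416 ≈ 0.735577, p̂₂ = 856/1270 ≈ 0.674016.
Pooled p̂ = (306+856)/(416+1270) = 1162/1686 = 0.689205.
SE = √(0.214201 × 0.00319125) = 0.026145.
z = (0.735577 − 0.674016)/0.026145 = 0.061561/0.026145 = 2.355.
Two-sided p-value ≈ 2·Φ(−2.355) = 0.0185.

z = 2.355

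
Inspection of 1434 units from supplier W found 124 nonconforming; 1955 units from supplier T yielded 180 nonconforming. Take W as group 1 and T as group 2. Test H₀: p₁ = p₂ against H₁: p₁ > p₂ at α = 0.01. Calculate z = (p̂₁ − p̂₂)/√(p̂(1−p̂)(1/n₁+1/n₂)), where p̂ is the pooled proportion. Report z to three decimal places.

p̂₁ = 124/1434 ≈ 0.086471, p̂₂ = 180/1955 ≈ 0.092072.
Pooled p̂ = (124+180)/(1434+1955) = 304/3389 = 0.089702.
SE = √(0.0816555 × 0.00120886) = 0.009935.
z = (0.086471 − 0.092072)/0.009935 = -0.005601/0.009935 = -0.564.
p-value = P(Z > -0.564) ≈ 0.7135; since p > α = 0.01, fail to reject H₀.

z = -0.564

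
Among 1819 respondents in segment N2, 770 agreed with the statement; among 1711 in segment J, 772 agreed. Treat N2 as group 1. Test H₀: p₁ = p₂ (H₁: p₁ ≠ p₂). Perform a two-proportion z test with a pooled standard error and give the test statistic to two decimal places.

p̂₁ = 770/1819 = 0.4233, p̂₂ = 772/1711 = 0.4512.
Pooled p̂ = (770+772)/(1819+1711) = 1542/3530 = 0.4368.
SE = √(p̂(1−p̂)(1/n₁+1/n₂)) = √(0.4368·0.5632·0.00113421) = √(0.000279025) = 0.0167.
z = (0.4233 − 0.4512)/0.0167 = -0.0279/0.0167 = -1.67.

z = -1.67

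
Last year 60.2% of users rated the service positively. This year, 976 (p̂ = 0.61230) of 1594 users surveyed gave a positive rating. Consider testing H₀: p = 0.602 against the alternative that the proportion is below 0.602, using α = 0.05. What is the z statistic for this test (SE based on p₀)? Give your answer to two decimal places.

p̂ = 976/1594 = 0.6123.
Standard error under H₀: √(0.602×0.398/1594) = 0.0123.
z = (0.6123 − 0.602)/0.0123 = 0.0103/0.0123 = 0.84.
p-value = P(Z < 0.840) ≈ 0.7995, so at α = 0.05 we fail to reject H₀.

z = 0.84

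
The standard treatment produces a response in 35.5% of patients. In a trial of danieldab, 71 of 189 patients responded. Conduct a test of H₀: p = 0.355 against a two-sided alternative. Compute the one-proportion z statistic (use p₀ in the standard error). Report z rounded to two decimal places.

p̂ = 71/189 = 0.3757.
Standard error under H₀: √(0.355×0.645/189) = 0.0348.
z = (0.3757 − 0.355)/0.0348 = 0.0207/0.0348 = 0.59.
Two-sided p-value ≈ 2·Φ(−0.594) = 0.5528.

z = 0.59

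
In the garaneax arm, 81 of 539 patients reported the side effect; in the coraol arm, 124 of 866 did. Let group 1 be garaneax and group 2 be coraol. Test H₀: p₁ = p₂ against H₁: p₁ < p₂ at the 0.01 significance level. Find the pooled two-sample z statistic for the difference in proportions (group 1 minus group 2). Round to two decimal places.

p̂₁ = 81/539 = 0.1503, p̂₂ = 124/866 = 0.1432.
Pooled p̂ = (81+124)/(539+866) = 205/1405 = 0.1459.
SE = √(p̂(1−p̂)(1/n₁+1/n₂)) = √(0.1459·0.8541·0.00301002) = √(0.000375104) = 0.0194.
z = (0.1503 − 0.1432)/0.0194 = 0.0071/0.0194 = 0.37.
p-value = P(Z < 0.366) ≈ 0.6429. With α = 0.01, fail to reject H₀.

z = 0.37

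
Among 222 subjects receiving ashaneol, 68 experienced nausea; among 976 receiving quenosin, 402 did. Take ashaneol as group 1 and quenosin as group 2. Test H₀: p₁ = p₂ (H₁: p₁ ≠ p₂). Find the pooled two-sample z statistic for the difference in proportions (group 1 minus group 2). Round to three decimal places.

z = -2.908

p̂₁ = 68/222 ≈ 0.30631, p̂₂ = 402/976 ≈ 0.41189.
Pooled p̂ = (68+402)/(222+976) = 470/1198 = 0.39232.
SE = √(p̂(1−p̂)(1/n₁+1/n₂)) = √(0.39232·0.60768·0.00552909) = √(0.00131816) = 0.03631.
z = (0.30631 − 0.41189)/0.03631 = -0.10558/0.03631 = -2.908.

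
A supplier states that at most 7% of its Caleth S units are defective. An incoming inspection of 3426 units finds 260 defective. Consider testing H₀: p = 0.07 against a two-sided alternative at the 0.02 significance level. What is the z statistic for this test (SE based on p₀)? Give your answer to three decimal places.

z = 1.351

p̂ = 260/3426 = 0.07589.
Under H₀, SE = √(0.07·0.93/3426) = √(1.90018e-05) = 0.00436.
z = (0.07589 − 0.07)/0.00436 = 0.00589/0.00436 = 1.351.
Two-sided p-value ≈ 2·Φ(−1.351) = 0.1766. With α = 0.02, fail to reject H₀.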